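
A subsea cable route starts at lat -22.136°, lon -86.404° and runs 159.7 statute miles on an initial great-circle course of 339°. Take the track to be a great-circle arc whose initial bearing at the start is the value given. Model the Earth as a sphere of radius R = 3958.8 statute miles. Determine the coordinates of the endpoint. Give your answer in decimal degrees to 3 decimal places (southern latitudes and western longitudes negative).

latitude -19.976°, longitude -87.285°

The arc subtends δ = 159.7/3958.8 = 0.040341 rad at the centre.
Start latitude φ₁ = -0.386346 rad; initial bearing θ = 5.916666 rad.
sin φ₂ = sin φ₁ cos δ + cos φ₁ sin δ cos θ = (-0.376806)(0.999186) + (0.926292)(0.040330)(0.933580) = -0.341624
φ₂ = asin(-0.341624) = -0.348644 rad = -19.976°.
For the longitude increment, Δλ = atan2( sin θ sin δ cos φ₁, cos δ − sin φ₁ sin φ₂ ) = atan2(-0.013388, 0.870460) = -0.881°.
λ₂ = λ₁ + Δλ = -87.285°.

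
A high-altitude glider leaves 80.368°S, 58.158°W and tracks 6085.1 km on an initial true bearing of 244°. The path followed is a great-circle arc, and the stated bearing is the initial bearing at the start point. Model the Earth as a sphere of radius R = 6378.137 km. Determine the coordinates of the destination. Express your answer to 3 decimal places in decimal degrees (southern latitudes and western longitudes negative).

latitude -39.055°, longitude -167.390°

The arc subtends δ = 6085.1/6378.137 = 0.954056 rad at the centre.
Converting: φ₁ = -1.402686 rad, θ = 4.258603 rad.
Applying the spherical law of cosines for sides, sin φ₂ = sin φ₁ cos δ + cos φ₁ sin δ cos θ = -0.630060, so φ₂ = -39.055°.
Δλ = atan2( sin θ sin δ cos φ₁ , cos δ − sin φ₁ sin φ₂ ) = atan2(-0.122680, -0.042799) = -1.906464 rad = -109.232°.
λ₂ = λ₁ + Δλ = -167.390°.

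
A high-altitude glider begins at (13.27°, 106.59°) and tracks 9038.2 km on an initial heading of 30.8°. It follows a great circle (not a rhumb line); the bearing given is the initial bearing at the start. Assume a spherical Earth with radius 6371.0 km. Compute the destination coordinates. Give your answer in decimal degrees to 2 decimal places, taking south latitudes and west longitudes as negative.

latitude 59.45°, longitude -158.06°

Central angle δ = d/R = 1.418647 rad.
Start latitude φ₁ = 0.231605 rad; initial bearing θ = 0.537561 rad.
Destination latitude: φ₂ = arcsin( sin φ₁ cos δ + cos φ₁ sin δ cos θ ) = arcsin(0.861157) = 59.45°.
Then Δλ = atan2(0.492614, -0.046107) = 1.664121 rad, from sin θ sin δ cos φ₁ over cos δ − sin φ₁ sin φ₂.
λ₂ = 106.59° + 95.35° = 201.94°, normalized to (−180°, 180°] → -158.06°.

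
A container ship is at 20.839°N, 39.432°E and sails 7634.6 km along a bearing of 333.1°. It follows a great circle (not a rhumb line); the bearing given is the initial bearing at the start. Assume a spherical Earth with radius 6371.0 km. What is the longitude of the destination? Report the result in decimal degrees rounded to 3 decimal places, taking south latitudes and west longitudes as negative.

δ = 7634.6/6371 = 1.198336 rad (68.6596°).
With φ₁ = 20.839° = 0.363709 rad and θ = 333.1° = 5.813692 rad:
sin φ₂ = sin φ₁ cos δ + cos φ₁ sin δ cos θ = (0.355743)(0.363908) + (0.934584)(0.931435)(0.891798) = 0.905771
φ₂ = asin(0.905771) = 1.133196 rad = 64.927°.
Then Δλ = atan2(-0.393846, 0.041686) = -1.465345 rad, from sin θ sin δ cos φ₁ over cos δ − sin φ₁ sin φ₂.
Hence λ₂ = 39.432° + -83.958° = -44.526°.

longitude -44.526°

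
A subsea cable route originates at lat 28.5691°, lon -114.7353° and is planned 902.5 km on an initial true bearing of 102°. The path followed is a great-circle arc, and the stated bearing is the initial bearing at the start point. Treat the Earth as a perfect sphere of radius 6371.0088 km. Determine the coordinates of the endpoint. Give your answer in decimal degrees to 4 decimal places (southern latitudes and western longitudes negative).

latitude 26.5929°, longitude -105.8512°

Central angle δ = d/R = 0.141657 rad.
Converting: φ₁ = 0.498625 rad, θ = 1.780236 rad.
Applying the spherical law of cosines for sides, sin φ₂ = sin φ₁ cos δ + cos φ₁ sin δ cos θ = 0.447648, so φ₂ = 26.5929°.
Then Δλ = atan2(0.121284, 0.775910) = 0.155057 rad, from sin θ sin δ cos φ₁ over cos δ − sin φ₁ sin φ₂.
Hence λ₂ = -114.7353° + 8.8841° = -105.8512°.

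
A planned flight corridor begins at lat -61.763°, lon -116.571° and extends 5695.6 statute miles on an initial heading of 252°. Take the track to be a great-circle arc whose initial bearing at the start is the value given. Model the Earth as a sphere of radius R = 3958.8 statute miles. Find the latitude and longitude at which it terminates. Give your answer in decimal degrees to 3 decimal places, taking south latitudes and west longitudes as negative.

latitude -15.126°, longitude 141.013°

Angular distance δ = d/R = 5695.6 / 3958.8 = 1.438719 rad.
Start latitude φ₁ = -1.077968 rad; initial bearing θ = 4.398230 rad.
Applying the spherical law of cosines for sides, sin φ₂ = sin φ₁ cos δ + cos φ₁ sin δ cos θ = -0.260951, so φ₂ = -15.126°.
Δλ = atan2( sin θ sin δ cos φ₁ , cos δ − sin φ₁ sin φ₂ ) = atan2(-0.446045, -0.098203) = -1.787504 rad = -102.416°.
λ₂ = -116.571° + -102.416° = -218.987°, normalized to (−180°, 180°] → 141.013°.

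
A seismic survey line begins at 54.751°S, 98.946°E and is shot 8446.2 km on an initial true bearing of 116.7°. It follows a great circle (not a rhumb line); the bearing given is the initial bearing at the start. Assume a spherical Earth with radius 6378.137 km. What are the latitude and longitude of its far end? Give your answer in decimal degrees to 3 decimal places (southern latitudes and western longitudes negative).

Angular distance δ = d/R = 8446.2 / 6378.137 = 1.324242 rad.
Start latitude φ₁ = -0.955585 rad; initial bearing θ = 2.036799 rad.
sin φ₂ = sin φ₁ cos δ + cos φ₁ sin δ cos θ = (-0.816652)(0.244063) + (0.577131)(0.969759)(-0.449319) = -0.450789
φ₂ = asin(-0.450789) = -0.467649 rad = -26.794°.
Then Δλ = atan2(0.500000, -0.124074) = 1.814031 rad, from sin θ sin δ cos φ₁ over cos δ − sin φ₁ sin φ₂.
λ₂ = 98.946° + 103.936° = 202.882°, normalized to (−180°, 180°] → -157.118°.

latitude -26.794°, longitude -157.118°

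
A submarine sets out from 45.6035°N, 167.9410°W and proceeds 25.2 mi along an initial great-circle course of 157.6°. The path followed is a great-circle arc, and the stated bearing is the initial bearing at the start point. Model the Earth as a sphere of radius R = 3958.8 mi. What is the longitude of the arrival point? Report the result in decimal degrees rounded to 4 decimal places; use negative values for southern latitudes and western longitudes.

δ = 25.2/3958.8 = 0.006366 rad (0.3647°).
Start latitude φ₁ = 0.795931 rad; initial bearing θ = 2.750639 rad.
Applying the spherical law of cosines for sides, sin φ₂ = sin φ₁ cos δ + cos φ₁ sin δ cos θ = 0.710384, so φ₂ = 45.2661°.
For the longitude increment, Δλ = atan2( sin θ sin δ cos φ₁, cos δ − sin φ₁ sin φ₂ ) = atan2(0.001697, 0.492400) = 0.1975°.
λ₂ = -167.9410° + 0.1975° = -167.7435°.

longitude -167.7435°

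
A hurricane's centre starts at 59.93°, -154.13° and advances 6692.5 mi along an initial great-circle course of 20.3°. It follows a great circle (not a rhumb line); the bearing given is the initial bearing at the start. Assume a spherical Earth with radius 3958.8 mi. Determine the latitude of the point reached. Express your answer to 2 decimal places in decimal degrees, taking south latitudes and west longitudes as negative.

The arc subtends δ = 6692.5/3958.8 = 1.690538 rad at the centre.
With φ₁ = 59.93° = 1.045976 rad and θ = 20.3° = 0.354302 rad:
sin φ₂ = sin φ₁ cos δ + cos φ₁ sin δ cos θ = (0.865414)(-0.119455) + (0.501058)(0.992840)(0.937889) = 0.363193
φ₂ = asin(0.363193) = 0.371693 rad = 21.30°.
Δλ = atan2( sin θ sin δ cos φ₁ , cos δ − sin φ₁ sin φ₂ ) = atan2(0.172590, -0.433768) = 2.762910 rad = 158.30°.
λ₂ = -154.13° + 158.30° = 4.17°.

latitude 21.30°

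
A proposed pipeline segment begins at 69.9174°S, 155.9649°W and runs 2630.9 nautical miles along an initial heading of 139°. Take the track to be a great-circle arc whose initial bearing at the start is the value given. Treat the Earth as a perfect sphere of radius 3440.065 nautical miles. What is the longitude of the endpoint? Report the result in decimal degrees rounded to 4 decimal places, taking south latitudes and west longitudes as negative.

longitude -37.8183°

Angular distance δ = d/R = 2630.9 / 3440.065 = 0.764782 rad.
Converting: φ₁ = -1.220289 rad, θ = 2.426008 rad.
Destination latitude: φ₂ = arcsin( sin φ₁ cos δ + cos φ₁ sin δ cos θ ) = arcsin(-0.857092) = -58.9916°.
For the longitude increment, Δλ = atan2( sin θ sin δ cos φ₁, cos δ − sin φ₁ sin φ₂ ) = atan2(0.155975, -0.083446) = 118.1466°.
Hence λ₂ = -155.9649° + 118.1466° = -37.8183°.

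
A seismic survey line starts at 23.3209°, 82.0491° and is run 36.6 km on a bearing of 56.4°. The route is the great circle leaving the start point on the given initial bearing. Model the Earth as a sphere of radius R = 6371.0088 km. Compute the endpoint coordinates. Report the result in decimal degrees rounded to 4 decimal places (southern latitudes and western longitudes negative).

The arc subtends δ = 36.6/6371.0088 = 0.005745 rad at the centre.
With φ₁ = 23.3209° = 0.407026 rad and θ = 56.4° = 0.984366 rad:
Destination latitude: φ₂ = arcsin( sin φ₁ cos δ + cos φ₁ sin δ cos θ ) = arcsin(0.398793) = 23.5028°.
Then Δλ = atan2(0.004394, 0.842109) = 0.005218 rad, from sin θ sin δ cos φ₁ over cos δ − sin φ₁ sin φ₂.
Hence λ₂ = 82.0491° + 0.2990° = 82.3481°.

latitude 23.5028°, longitude 82.3481°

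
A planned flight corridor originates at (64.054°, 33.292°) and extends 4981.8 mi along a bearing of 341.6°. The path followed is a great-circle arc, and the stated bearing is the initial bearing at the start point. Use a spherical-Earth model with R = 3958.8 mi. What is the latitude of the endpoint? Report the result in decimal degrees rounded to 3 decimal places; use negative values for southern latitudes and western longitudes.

latitude 42.176°

The arc subtends δ = 4981.8/3958.8 = 1.258412 rad at the centre.
Converting: φ₁ = 1.117953 rad, θ = 5.962045 rad.
Applying the spherical law of cosines for sides, sin φ₂ = sin φ₁ cos δ + cos φ₁ sin δ cos θ = 0.671416, so φ₂ = 42.176°.
For the longitude increment, Δλ = atan2( sin θ sin δ cos φ₁, cos δ − sin φ₁ sin φ₂ ) = atan2(-0.131420, -0.296413) = -156.089°.
λ₂ = 33.292° + -156.089° = -122.797°.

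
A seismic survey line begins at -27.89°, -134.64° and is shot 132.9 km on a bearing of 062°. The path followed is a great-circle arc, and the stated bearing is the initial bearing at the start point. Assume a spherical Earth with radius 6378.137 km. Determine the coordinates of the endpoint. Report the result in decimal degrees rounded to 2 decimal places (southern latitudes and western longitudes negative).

latitude -27.32°, longitude -133.45°

Angular distance δ = d/R = 132.9 / 6378.137 = 0.020837 rad.
Start latitude φ₁ = -0.486772 rad; initial bearing θ = 1.082104 rad.
Applying the spherical law of cosines for sides, sin φ₂ = sin φ₁ cos δ + cos φ₁ sin δ cos θ = -0.459029, so φ₂ = -27.32°.
Δλ = atan2( sin θ sin δ cos φ₁ , cos δ − sin φ₁ sin φ₂ ) = atan2(0.016260, 0.785061) = 0.020708 rad = 1.19°.
λ₂ = -134.64° + 1.19° = -133.45°.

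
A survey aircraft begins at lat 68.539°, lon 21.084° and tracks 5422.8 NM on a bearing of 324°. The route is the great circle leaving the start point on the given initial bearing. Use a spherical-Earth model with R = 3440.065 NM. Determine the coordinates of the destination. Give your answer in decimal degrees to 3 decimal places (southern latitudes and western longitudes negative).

The arc subtends δ = 5422.8/3440.065 = 1.576366 rad at the centre.
Start latitude φ₁ = 1.196231 rad; initial bearing θ = 5.654867 rad.
Destination latitude: φ₂ = arcsin( sin φ₁ cos δ + cos φ₁ sin δ cos θ ) = arcsin(0.290806) = 16.906°.
Then Δλ = atan2(-0.215048, -0.276212) = -2.480061 rad, from sin θ sin δ cos φ₁ over cos δ − sin φ₁ sin φ₂.
Hence λ₂ = 21.084° + -142.097° = -121.013°.

latitude 16.906°, longitude -121.013°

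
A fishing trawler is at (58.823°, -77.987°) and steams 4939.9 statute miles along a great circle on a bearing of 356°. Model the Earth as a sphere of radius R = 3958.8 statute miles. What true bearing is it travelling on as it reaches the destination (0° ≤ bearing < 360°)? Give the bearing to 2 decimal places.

final bearing 183.19°

Central angle δ = d/R = 1.247828 rad.
With φ₁ = 58.823° = 1.026655 rad and θ = 356° = 6.213372 rad:
sin φ₂ = sin φ₁ cos δ + cos φ₁ sin δ cos θ = (0.855572)(0.317383) + (0.517684)(0.948297)(0.997564) = 0.761266
φ₂ = asin(0.761266) = 0.865264 rad = 49.576°.
Δλ = atan2( sin θ sin δ cos φ₁ , cos δ − sin φ₁ sin φ₂ ) = atan2(-0.034245, -0.333935) = -3.039401 rad = -174.145°.
λ₂ = -77.987° + -174.145° = -252.132°, normalized to (−180°, 180°] → 107.868°.
The forward bearing on arrival equals the back-azimuth from the destination plus 180°.
Back-azimuth from P₂ (49.58°, 107.87°) to P₁ (58.82°, -77.99°), with Δλ' = λ₁ − λ₂ = -185.86°: atan2( sin Δλ' cos φ₁ , cos φ₂ sin φ₁ − sin φ₂ cos φ₁ cos Δλ' ) = 3.19°.
Final bearing = (3.19° + 180°) mod 360° = 183.19°.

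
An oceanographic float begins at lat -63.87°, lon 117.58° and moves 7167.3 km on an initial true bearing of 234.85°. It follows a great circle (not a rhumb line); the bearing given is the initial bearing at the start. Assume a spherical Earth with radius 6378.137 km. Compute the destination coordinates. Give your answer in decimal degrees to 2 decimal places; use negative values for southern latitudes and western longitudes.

latitude -38.08°, longitude 7.08°

Central angle δ = d/R = 1.123729 rad.
Converting: φ₁ = -1.114742 rad, θ = 4.098906 rad.
Destination latitude: φ₂ = arcsin( sin φ₁ cos δ + cos φ₁ sin δ cos θ ) = arcsin(-0.616771) = -38.08°.
Δλ = atan2( sin θ sin δ cos φ₁ , cos δ − sin φ₁ sin φ₂ ) = atan2(-0.324709, -0.121412) = -1.928612 rad = -110.50°.
λ₂ = λ₁ + Δλ = 7.08°.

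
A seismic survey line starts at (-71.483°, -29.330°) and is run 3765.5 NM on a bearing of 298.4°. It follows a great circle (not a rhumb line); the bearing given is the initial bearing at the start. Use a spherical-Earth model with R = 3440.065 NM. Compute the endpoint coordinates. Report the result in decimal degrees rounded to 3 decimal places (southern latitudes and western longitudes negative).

latitude -17.483°, longitude -84.379°

The arc subtends δ = 3765.5/3440.065 = 1.094601 rad at the centre.
With φ₁ = -71.483° = -1.247614 rad and θ = 298.4° = 5.208062 rad:
Applying the spherical law of cosines for sides, sin φ₂ = sin φ₁ cos δ + cos φ₁ sin δ cos θ = -0.300423, so φ₂ = -17.483°.
Then Δλ = atan2(-0.248284, 0.173531) = -0.960794 rad, from sin θ sin δ cos φ₁ over cos δ − sin φ₁ sin φ₂.
Hence λ₂ = -29.330° + -55.049° = -84.379°.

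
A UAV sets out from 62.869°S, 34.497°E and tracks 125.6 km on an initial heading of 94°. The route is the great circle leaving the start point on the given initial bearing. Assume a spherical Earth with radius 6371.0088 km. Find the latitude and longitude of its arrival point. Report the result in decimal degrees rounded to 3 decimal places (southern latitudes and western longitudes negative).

Angular distance δ = d/R = 125.6 / 6371.0088 = 0.019714 rad.
With φ₁ = -62.869° = -1.097271 rad and θ = 94° = 1.640609 rad:
Destination latitude: φ₂ = arcsin( sin φ₁ cos δ + cos φ₁ sin δ cos θ ) = arcsin(-0.890420) = -62.926°.
For the longitude increment, Δλ = atan2( sin θ sin δ cos φ₁, cos δ − sin φ₁ sin φ₂ ) = atan2(0.008968, 0.207362) = 2.476°.
Hence λ₂ = 34.497° + 2.476° = 36.973°.

latitude -62.926°, longitude 36.973°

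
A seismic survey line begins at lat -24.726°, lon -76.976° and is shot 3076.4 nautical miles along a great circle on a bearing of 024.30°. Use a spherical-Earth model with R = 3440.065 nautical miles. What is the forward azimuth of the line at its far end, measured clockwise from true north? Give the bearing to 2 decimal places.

final bearing 23.88°

δ = 3076.4/3440.065 = 0.894285 rad (51.2388°).
Start latitude φ₁ = -0.431550 rad; initial bearing θ = 0.424115 rad.
Applying the spherical law of cosines for sides, sin φ₂ = sin φ₁ cos δ + cos φ₁ sin δ cos θ = 0.383647, so φ₂ = 22.560°.
Then Δλ = atan2(0.291464, 0.786548) = 0.354874 rad, from sin θ sin δ cos φ₁ over cos δ − sin φ₁ sin φ₂.
λ₂ = λ₁ + Δλ = -56.643°.
The forward bearing on arrival equals the back-azimuth from the destination plus 180°.
Back-azimuth from P₂ (22.56°, -56.64°) to P₁ (-24.73°, -76.98°), with Δλ' = λ₁ − λ₂ = -20.33°: atan2( sin Δλ' cos φ₁ , cos φ₂ sin φ₁ − sin φ₂ cos φ₁ cos Δλ' ) = 203.88°.
Final bearing = (203.88° + 180°) mod 360° = 23.88°.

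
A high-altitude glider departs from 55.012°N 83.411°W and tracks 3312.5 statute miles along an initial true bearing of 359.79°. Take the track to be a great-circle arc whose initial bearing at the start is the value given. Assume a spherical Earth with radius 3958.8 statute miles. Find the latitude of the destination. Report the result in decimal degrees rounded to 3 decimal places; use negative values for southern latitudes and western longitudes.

The arc subtends δ = 3312.5/3958.8 = 0.836743 rad at the centre.
Converting: φ₁ = 0.960141 rad, θ = 6.279520 rad.
Destination latitude: φ₂ = arcsin( sin φ₁ cos δ + cos φ₁ sin δ cos θ ) = arcsin(0.974548) = 77.045°.
For the longitude increment, Δλ = atan2( sin θ sin δ cos φ₁, cos δ − sin φ₁ sin φ₂ ) = atan2(-0.001560, -0.128536) = -179.304°.
λ₂ = -83.411° + -179.304° = -262.715°, normalized to (−180°, 180°] → 97.285°.

latitude 77.045°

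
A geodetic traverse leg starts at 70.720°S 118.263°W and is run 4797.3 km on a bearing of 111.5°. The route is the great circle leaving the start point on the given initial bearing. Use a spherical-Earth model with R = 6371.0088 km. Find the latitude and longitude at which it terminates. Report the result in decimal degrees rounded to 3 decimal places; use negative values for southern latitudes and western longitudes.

The arc subtends δ = 4797.3/6371.0088 = 0.752989 rad at the centre.
Converting: φ₁ = -1.234297 rad, θ = 1.946042 rad.
Destination latitude: φ₂ = arcsin( sin φ₁ cos δ + cos φ₁ sin δ cos θ ) = arcsin(-0.771478) = -50.487°.
For the longitude increment, Δλ = atan2( sin θ sin δ cos φ₁, cos δ − sin φ₁ sin φ₂ ) = atan2(0.210077, 0.001437) = 89.608°.
λ₂ = -118.263° + 89.608° = -28.655°.

latitude -50.487°, longitude -28.655°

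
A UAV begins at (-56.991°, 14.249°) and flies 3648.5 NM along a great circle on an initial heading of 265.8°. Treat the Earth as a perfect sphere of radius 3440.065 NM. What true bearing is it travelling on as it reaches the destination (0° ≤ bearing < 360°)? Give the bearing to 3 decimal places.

δ = 3648.5/3440.065 = 1.060590 rad (60.7674°).
Converting: φ₁ = -0.994681 rad, θ = 4.639085 rad.
Destination latitude: φ₂ = arcsin( sin φ₁ cos δ + cos φ₁ sin δ cos θ ) = arcsin(-0.444346) = -26.381°.
Δλ = atan2( sin θ sin δ cos φ₁ , cos δ − sin φ₁ sin φ₂ ) = atan2(-0.474114, 0.115735) = -1.331370 rad = -76.282°.
λ₂ = 14.249° + -76.282° = -62.033°.
The forward bearing on arrival equals the back-azimuth from the destination plus 180°.
Back-azimuth from P₂ (-26.381°, -62.033°) to P₁ (-56.991°, 14.249°), with Δλ' = λ₁ − λ₂ = 76.282°: atan2( sin Δλ' cos φ₁ , cos φ₂ sin φ₁ − sin φ₂ cos φ₁ cos Δλ' ) = 142.665°.
Final bearing = (142.665° + 180°) mod 360° = 322.665°.

final bearing 322.665°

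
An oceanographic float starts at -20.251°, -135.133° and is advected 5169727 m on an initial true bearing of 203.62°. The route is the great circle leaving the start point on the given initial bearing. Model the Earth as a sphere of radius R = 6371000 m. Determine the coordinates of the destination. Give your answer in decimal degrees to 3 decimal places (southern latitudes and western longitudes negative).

Angular distance δ = d/R = 5169727 / 6371000 = 0.811447 rad.
With φ₁ = -20.251° = -0.353447 rad and θ = 203.62° = 3.553839 rad:
Destination latitude: φ₂ = arcsin( sin φ₁ cos δ + cos φ₁ sin δ cos θ ) = arcsin(-0.861740) = -59.513°.
Then Δλ = atan2(-0.272635, 0.390173) = -0.609890 rad, from sin θ sin δ cos φ₁ over cos δ − sin φ₁ sin φ₂.
λ₂ = λ₁ + Δλ = -170.077°.

latitude -59.513°, longitude -170.077°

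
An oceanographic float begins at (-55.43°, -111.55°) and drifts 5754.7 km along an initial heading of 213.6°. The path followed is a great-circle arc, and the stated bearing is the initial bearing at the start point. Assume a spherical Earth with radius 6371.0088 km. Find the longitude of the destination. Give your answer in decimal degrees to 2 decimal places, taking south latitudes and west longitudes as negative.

longitude 135.13°

δ = 5754.7/6371.0088 = 0.903264 rad (51.7532°).
Start latitude φ₁ = -0.967436 rad; initial bearing θ = 3.728023 rad.
Destination latitude: φ₂ = arcsin( sin φ₁ cos δ + cos φ₁ sin δ cos θ ) = arcsin(-0.880912) = -61.75°.
Then Δλ = atan2(-0.246601, -0.106322) = -1.977864 rad, from sin θ sin δ cos φ₁ over cos δ − sin φ₁ sin φ₂.
λ₂ = -111.55° + -113.32° = -224.87°, normalized to (−180°, 180°] → 135.13°.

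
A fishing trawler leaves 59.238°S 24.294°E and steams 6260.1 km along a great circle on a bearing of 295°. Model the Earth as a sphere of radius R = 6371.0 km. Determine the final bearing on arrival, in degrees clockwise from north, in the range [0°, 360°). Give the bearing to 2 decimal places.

δ = 6260.1/6371 = 0.982593 rad (56.2984°).
Converting: φ₁ = -1.033898 rad, θ = 5.148721 rad.
Applying the spherical law of cosines for sides, sin φ₂ = sin φ₁ cos δ + cos φ₁ sin δ cos θ = -0.296967, so φ₂ = -17.276°.
Then Δλ = atan2(-0.385647, 0.299684) = -0.910180 rad, from sin θ sin δ cos φ₁ over cos δ − sin φ₁ sin φ₂.
λ₂ = 24.294° + -52.149° = -27.855°.
The forward bearing on arrival equals the back-azimuth from the destination plus 180°.
Back-azimuth from P₂ (-17.28°, -27.86°) to P₁ (-59.24°, 24.29°), with Δλ' = λ₁ − λ₂ = 52.15°: atan2( sin Δλ' cos φ₁ , cos φ₂ sin φ₁ − sin φ₂ cos φ₁ cos Δλ' ) = 150.96°.
Final bearing = (150.96° + 180°) mod 360° = 330.96°.

final bearing 330.96°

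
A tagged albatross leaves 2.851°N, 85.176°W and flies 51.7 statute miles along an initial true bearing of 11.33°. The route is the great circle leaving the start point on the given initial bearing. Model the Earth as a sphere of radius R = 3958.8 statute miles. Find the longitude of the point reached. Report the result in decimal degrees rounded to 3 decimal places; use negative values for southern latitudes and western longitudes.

δ = 51.7/3958.8 = 0.013060 rad (0.7483°).
With φ₁ = 2.851° = 0.049759 rad and θ = 11.33° = 0.197746 rad:
sin φ₂ = sin φ₁ cos δ + cos φ₁ sin δ cos θ = (0.049739)(0.999915) + (0.998762)(0.013059)(0.980512) = 0.062523
φ₂ = asin(0.062523) = 0.062564 rad = 3.585°.
Δλ = atan2( sin θ sin δ cos φ₁ , cos δ − sin φ₁ sin φ₂ ) = atan2(0.002562, 0.996805) = 0.002571 rad = 0.147°.
λ₂ = λ₁ + Δλ = -85.029°.

longitude -85.029°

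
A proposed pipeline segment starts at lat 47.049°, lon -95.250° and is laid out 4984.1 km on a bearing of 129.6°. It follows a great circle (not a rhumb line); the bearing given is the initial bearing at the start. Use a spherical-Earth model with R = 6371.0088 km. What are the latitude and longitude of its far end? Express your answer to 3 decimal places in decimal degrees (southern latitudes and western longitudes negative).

latitude 12.298°, longitude -61.477°

Angular distance δ = d/R = 4984.1 / 6371.0088 = 0.782309 rad.
With φ₁ = 47.049° = 0.821160 rad and θ = 129.6° = 2.261947 rad:
Destination latitude: φ₂ = arcsin( sin φ₁ cos δ + cos φ₁ sin δ cos θ ) = arcsin(0.212991) = 12.298°.
Δλ = atan2( sin θ sin δ cos φ₁ , cos δ − sin φ₁ sin φ₂ ) = atan2(0.370087, 0.553392) = 0.589452 rad = 33.773°.
Hence λ₂ = -95.250° + 33.773° = -61.477°.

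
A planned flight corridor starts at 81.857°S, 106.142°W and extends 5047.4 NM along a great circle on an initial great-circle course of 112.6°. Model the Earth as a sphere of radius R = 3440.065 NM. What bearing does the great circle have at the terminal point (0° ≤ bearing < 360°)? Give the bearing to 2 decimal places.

δ = 5047.4/3440.065 = 1.467240 rad (84.0666°).
Start latitude φ₁ = -1.428674 rad; initial bearing θ = 1.965241 rad.
sin φ₂ = sin φ₁ cos δ + cos φ₁ sin δ cos θ = (-0.989918)(0.103372) + (0.141644)(0.994643)(-0.384295) = -0.156471
φ₂ = asin(-0.156471) = -0.157117 rad = -9.002°.
For the longitude increment, Δλ = atan2( sin θ sin δ cos φ₁, cos δ − sin φ₁ sin φ₂ ) = atan2(0.130067, -0.051522) = 111.609°.
λ₂ = -106.142° + 111.609° = 5.467°.
The forward bearing on arrival equals the back-azimuth from the destination plus 180°.
Back-azimuth from P₂ (-9.00°, 5.47°) to P₁ (-81.86°, -106.14°), with Δλ' = λ₁ − λ₂ = -111.61°: atan2( sin Δλ' cos φ₁ , cos φ₂ sin φ₁ − sin φ₂ cos φ₁ cos Δλ' ) = 187.61°.
Final bearing = (187.61° + 180°) mod 360° = 7.61°.

final bearing 7.61°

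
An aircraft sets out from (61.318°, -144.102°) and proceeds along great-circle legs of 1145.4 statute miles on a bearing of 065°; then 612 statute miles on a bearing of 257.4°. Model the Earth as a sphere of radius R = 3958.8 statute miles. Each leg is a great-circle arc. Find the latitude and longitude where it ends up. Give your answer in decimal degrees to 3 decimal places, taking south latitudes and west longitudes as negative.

Apply the spherical direct solution leg by leg, carrying full precision between legs.
Leg 1: from (61.318°, -144.102°), δ = 1145.4/3958.8 = 0.289330 rad, θ = 65° → φ = 63.988°, λ = -107.972°.
Leg 2: from (63.988°, -107.972°), δ = 612/3958.8 = 0.154592 rad, θ = 257.4° → φ = 60.839°, λ = -125.935°.

latitude 60.839°, longitude -125.935°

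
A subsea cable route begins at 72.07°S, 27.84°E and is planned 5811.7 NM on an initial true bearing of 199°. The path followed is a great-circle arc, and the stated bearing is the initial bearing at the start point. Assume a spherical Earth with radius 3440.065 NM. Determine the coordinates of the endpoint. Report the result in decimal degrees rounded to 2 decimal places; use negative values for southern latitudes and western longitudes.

latitude -10.16°, longitude -132.99°

δ = 5811.7/3440.065 = 1.689416 rad (96.7964°).
Start latitude φ₁ = -1.257859 rad; initial bearing θ = 3.473205 rad.
sin φ₂ = sin φ₁ cos δ + cos φ₁ sin δ cos θ = (-0.951433)(-0.118341) + (0.307855)(0.992973)(-0.945519) = -0.176443
φ₂ = asin(-0.176443) = -0.177372 rad = -10.16°.
For the longitude increment, Δλ = atan2( sin θ sin δ cos φ₁, cos δ − sin φ₁ sin φ₂ ) = atan2(-0.099523, -0.286215) = -160.83°.
Hence λ₂ = 27.84° + -160.83° = -132.99°.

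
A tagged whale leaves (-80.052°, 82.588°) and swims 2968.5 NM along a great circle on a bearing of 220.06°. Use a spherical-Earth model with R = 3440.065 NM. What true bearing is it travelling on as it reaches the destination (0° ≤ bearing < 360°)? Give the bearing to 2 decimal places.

final bearing 350.47°

Angular distance δ = d/R = 2968.5 / 3440.065 = 0.862920 rad.
Start latitude φ₁ = -1.397171 rad; initial bearing θ = 3.840772 rad.
sin φ₂ = sin φ₁ cos δ + cos φ₁ sin δ cos θ = (-0.984965)(0.650222) + (0.172754)(0.759744)(-0.765371) = -0.740900
φ₂ = asin(-0.740900) = -0.834410 rad = -47.808°.
Δλ = atan2( sin θ sin δ cos φ₁ , cos δ − sin φ₁ sin φ₂ ) = atan2(-0.084471, -0.079539) = -2.326133 rad = -133.278°.
λ₂ = λ₁ + Δλ = -50.690°.
The forward bearing on arrival equals the back-azimuth from the destination plus 180°.
Back-azimuth from P₂ (-47.81°, -50.69°) to P₁ (-80.05°, 82.59°), with Δλ' = λ₁ − λ₂ = 133.28°: atan2( sin Δλ' cos φ₁ , cos φ₂ sin φ₁ − sin φ₂ cos φ₁ cos Δλ' ) = 170.47°.
Final bearing = (170.47° + 180°) mod 360° = 350.47°.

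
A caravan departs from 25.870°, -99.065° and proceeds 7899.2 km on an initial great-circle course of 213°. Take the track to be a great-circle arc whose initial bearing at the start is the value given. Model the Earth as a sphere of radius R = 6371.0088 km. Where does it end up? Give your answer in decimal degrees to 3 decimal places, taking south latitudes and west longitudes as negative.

latitude -34.883°, longitude -137.961°

δ = 7899.2/6371.0088 = 1.239866 rad (71.0391°).
With φ₁ = 25.870° = 0.451517 rad and θ = 213° = 3.717551 rad:
Destination latitude: φ₂ = arcsin( sin φ₁ cos δ + cos φ₁ sin δ cos θ ) = arcsin(-0.571905) = -34.883°.
Δλ = atan2( sin θ sin δ cos φ₁ , cos δ − sin φ₁ sin φ₂ ) = atan2(-0.463468, 0.574462) = -0.678865 rad = -38.896°.
λ₂ = λ₁ + Δλ = -137.961°.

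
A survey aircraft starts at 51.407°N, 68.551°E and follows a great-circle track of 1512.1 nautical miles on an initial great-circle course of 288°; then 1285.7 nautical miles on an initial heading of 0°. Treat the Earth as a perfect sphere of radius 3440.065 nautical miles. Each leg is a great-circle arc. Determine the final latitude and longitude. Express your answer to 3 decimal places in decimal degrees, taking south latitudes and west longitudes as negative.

Apply the spherical direct solution leg by leg, carrying full precision between legs.
Leg 1: from (51.407°, 68.551°), δ = 1512.1/3440.065 = 0.439556 rad, θ = 288° → φ = 52.123°, λ = 27.315°.
Leg 2: from (52.123°, 27.315°), δ = 1285.7/3440.065 = 0.373743 rad, θ = 0° → φ = 73.536°, λ = 27.315°.

latitude 73.536°, longitude 27.315°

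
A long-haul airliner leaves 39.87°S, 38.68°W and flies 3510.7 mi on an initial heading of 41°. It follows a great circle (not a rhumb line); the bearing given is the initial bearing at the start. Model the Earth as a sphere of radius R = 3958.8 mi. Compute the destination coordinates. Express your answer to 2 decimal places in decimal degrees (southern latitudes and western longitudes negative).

latitude 2.51°, longitude -8.08°

The arc subtends δ = 3510.7/3958.8 = 0.886809 rad at the centre.
Start latitude φ₁ = -0.695863 rad; initial bearing θ = 0.715585 rad.
sin φ₂ = sin φ₁ cos δ + cos φ₁ sin δ cos θ = (-0.641048)(0.631888) + (0.767501)(0.775059)(0.754710) = 0.043875
φ₂ = asin(0.043875) = 0.043889 rad = 2.51°.
For the longitude increment, Δλ = atan2( sin θ sin δ cos φ₁, cos δ − sin φ₁ sin φ₂ ) = atan2(0.390262, 0.660014) = 30.60°.
λ₂ = λ₁ + Δλ = -8.08°.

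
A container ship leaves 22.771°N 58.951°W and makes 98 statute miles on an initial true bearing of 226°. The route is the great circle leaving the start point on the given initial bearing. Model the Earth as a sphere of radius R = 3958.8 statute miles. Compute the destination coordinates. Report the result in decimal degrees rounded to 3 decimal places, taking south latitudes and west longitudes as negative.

latitude 21.782°, longitude -60.050°

δ = 98/3958.8 = 0.024755 rad (1.4184°).
Start latitude φ₁ = 0.397429 rad; initial bearing θ = 3.944444 rad.
sin φ₂ = sin φ₁ cos δ + cos φ₁ sin δ cos θ = (0.387049)(0.999694) + (0.922059)(0.024752)(-0.694658) = 0.371076
φ₂ = asin(0.371076) = 0.380167 rad = 21.782°.
For the longitude increment, Δλ = atan2( sin θ sin δ cos φ₁, cos δ − sin φ₁ sin φ₂ ) = atan2(-0.016418, 0.856069) = -1.099°.
λ₂ = -58.951° + -1.099° = -60.050°.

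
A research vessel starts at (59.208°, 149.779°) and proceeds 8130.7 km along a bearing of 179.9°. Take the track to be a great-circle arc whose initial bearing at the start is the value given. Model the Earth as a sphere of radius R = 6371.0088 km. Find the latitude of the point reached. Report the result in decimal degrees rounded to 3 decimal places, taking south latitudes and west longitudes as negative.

The arc subtends δ = 8130.7/6371.0088 = 1.276203 rad at the centre.
Converting: φ₁ = 1.033375 rad, θ = 3.139847 rad.
Applying the spherical law of cosines for sides, sin φ₂ = sin φ₁ cos δ + cos φ₁ sin δ cos θ = -0.240448, so φ₂ = -13.913°.
Δλ = atan2( sin θ sin δ cos φ₁ , cos δ − sin φ₁ sin φ₂ ) = atan2(0.000855, 0.496903) = 0.001721 rad = 0.099°.
λ₂ = λ₁ + Δλ = 149.878°.

latitude -13.913°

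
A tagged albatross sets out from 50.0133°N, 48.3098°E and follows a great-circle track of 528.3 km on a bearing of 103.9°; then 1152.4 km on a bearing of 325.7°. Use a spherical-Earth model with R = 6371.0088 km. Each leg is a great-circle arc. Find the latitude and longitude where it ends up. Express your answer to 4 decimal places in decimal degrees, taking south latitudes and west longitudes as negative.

Apply the spherical direct solution leg by leg, carrying full precision between legs.
Leg 1: from (50.0133°, 48.3098°), δ = 528.3/6371.0088 = 0.082923 rad, θ = 103.9° → φ = 48.6575°, λ = 55.3011°.
Leg 2: from (48.6575°, 55.3011°), δ = 1152.4/6371.0088 = 0.180882 rad, θ = 325.7° → φ = 56.7926°, λ = 44.6338°.

latitude 56.7926°, longitude 44.6338°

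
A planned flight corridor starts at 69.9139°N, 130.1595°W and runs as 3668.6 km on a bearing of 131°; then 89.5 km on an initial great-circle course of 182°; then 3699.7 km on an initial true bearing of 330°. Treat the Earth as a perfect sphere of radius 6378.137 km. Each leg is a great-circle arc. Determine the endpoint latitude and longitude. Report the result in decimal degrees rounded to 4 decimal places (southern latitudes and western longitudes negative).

Apply the spherical direct solution leg by leg, carrying full precision between legs.
Leg 1: from (69.9139°, -130.1595°), δ = 3668.6/6378.137 = 0.575184 rad, θ = 131° → φ = 41.7199°, λ = -96.7897°.
Leg 2: from (41.7199°, -96.7897°), δ = 89.5/6378.137 = 0.014032 rad, θ = 182° → φ = 40.9164°, λ = -96.8269°.
Leg 3: from (40.9164°, -96.8269°), δ = 3699.7/6378.137 = 0.580060 rad, θ = 330° → φ = 65.0260°, λ = -137.2975°.

latitude 65.0260°, longitude -137.2975°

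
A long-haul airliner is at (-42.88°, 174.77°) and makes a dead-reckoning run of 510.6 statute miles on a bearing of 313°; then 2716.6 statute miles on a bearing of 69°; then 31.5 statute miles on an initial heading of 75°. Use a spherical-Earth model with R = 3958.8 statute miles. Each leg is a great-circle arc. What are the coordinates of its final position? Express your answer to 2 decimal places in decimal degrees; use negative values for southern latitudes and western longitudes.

Apply the spherical direct solution leg by leg, carrying full precision between legs.
Leg 1: from (-42.88°, 174.77°), δ = 510.6/3958.8 = 0.128978 rad, θ = 313° → φ = -37.63°, λ = 167.95°.
Leg 2: from (-37.63°, 167.95°), δ = 2716.6/3958.8 = 0.686218 rad, θ = 69° → φ = -17.01°, λ = -153.84°.
Leg 3: from (-17.01°, -153.84°), δ = 31.5/3958.8 = 0.007957 rad, θ = 75° → φ = -16.89°, λ = -153.38°.

latitude -16.89°, longitude -153.38°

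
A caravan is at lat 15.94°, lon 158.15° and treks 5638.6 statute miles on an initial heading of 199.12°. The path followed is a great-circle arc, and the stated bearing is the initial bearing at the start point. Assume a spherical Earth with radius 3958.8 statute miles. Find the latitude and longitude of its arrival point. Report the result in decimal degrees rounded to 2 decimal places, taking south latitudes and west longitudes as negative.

Angular distance δ = d/R = 5638.6 / 3958.8 = 1.424321 rad.
Start latitude φ₁ = 0.278205 rad; initial bearing θ = 3.475300 rad.
Applying the spherical law of cosines for sides, sin φ₂ = sin φ₁ cos δ + cos φ₁ sin δ cos θ = -0.858694, so φ₂ = -59.17°.
Δλ = atan2( sin θ sin δ cos φ₁ , cos δ − sin φ₁ sin φ₂ ) = atan2(-0.311581, 0.381776) = -0.684502 rad = -39.22°.
λ₂ = λ₁ + Δλ = 118.93°.

latitude -59.17°, longitude 118.93°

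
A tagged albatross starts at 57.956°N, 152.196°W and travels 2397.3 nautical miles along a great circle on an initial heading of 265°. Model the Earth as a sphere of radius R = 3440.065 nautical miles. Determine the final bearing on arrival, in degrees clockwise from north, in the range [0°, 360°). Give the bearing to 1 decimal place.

Central angle δ = d/R = 0.696876 rad.
Start latitude φ₁ = 1.011523 rad; initial bearing θ = 4.625123 rad.
Destination latitude: φ₂ = arcsin( sin φ₁ cos δ + cos φ₁ sin δ cos θ ) = arcsin(0.620335) = 38.341°.
For the longitude increment, Δλ = atan2( sin θ sin δ cos φ₁, cos δ − sin φ₁ sin φ₂ ) = atan2(-0.339238, 0.241030) = -54.606°.
λ₂ = -152.196° + -54.606° = -206.802°, normalized to (−180°, 180°] → 153.198°.
The forward bearing on arrival equals the back-azimuth from the destination plus 180°.
Back-azimuth from P₂ (38.3°, 153.2°) to P₁ (58.0°, -152.2°), with Δλ' = λ₁ − λ₂ = -305.4°: atan2( sin Δλ' cos φ₁ , cos φ₂ sin φ₁ − sin φ₂ cos φ₁ cos Δλ' ) = 42.4°.
Final bearing = (42.4° + 180°) mod 360° = 222.4°.

final bearing 222.4°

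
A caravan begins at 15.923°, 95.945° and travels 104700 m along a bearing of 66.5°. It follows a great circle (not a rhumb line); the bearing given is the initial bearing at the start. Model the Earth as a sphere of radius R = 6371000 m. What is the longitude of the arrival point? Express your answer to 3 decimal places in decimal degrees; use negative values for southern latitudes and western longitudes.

The arc subtends δ = 104700/6371000 = 0.016434 rad at the centre.
Converting: φ₁ = 0.277909 rad, θ = 1.160644 rad.
Applying the spherical law of cosines for sides, sin φ₂ = sin φ₁ cos δ + cos φ₁ sin δ cos θ = 0.280609, so φ₂ = 16.297°.
For the longitude increment, Δλ = atan2( sin θ sin δ cos φ₁, cos δ − sin φ₁ sin φ₂ ) = atan2(0.014492, 0.922881) = 0.900°.
λ₂ = 95.945° + 0.900° = 96.845°.

longitude 96.845°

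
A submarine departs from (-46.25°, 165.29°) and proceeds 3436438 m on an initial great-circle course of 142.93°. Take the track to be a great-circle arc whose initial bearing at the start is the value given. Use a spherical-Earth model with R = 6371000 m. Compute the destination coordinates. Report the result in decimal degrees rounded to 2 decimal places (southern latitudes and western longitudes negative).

latitude -64.58°, longitude -148.55°

Central angle δ = d/R = 0.539388 rad.
With φ₁ = -46.25° = -0.807215 rad and θ = 142.93° = 2.494599 rad:
Destination latitude: φ₂ = arcsin( sin φ₁ cos δ + cos φ₁ sin δ cos θ ) = arcsin(-0.903194) = -64.58°.
Then Δλ = atan2(0.214092, 0.205589) = 0.805657 rad, from sin θ sin δ cos φ₁ over cos δ − sin φ₁ sin φ₂.
λ₂ = 165.29° + 46.16° = 211.45°, normalized to (−180°, 180°] → -148.55°.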